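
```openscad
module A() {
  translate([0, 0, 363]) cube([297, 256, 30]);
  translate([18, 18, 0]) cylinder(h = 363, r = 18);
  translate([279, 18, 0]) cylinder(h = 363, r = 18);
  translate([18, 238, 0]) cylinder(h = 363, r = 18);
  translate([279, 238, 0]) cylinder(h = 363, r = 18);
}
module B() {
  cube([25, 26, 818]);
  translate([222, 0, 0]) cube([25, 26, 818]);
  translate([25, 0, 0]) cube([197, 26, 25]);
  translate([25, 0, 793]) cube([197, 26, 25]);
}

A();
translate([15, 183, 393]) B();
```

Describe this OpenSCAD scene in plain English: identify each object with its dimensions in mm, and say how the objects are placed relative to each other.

A is a four-legged stool. The seat is 297×256 mm, 30 mm thick, top at z = 393 mm. It stands on four round legs, each 36 mm in diameter, from z = 0 to the seat underside, each leg's axis is inset half a diameter from the nearest pair of seat edges (so the leg's bounding box is flush with the corner).

B is a rectangular picture frame lying in the x–z plane (depth along y). The opening is 197 mm wide (x) by 768 mm tall (z), surrounded by a border 25 mm wide on all four sides. The frame is 26 mm deep and is made of two full-height vertical stiles with two horizontal rails fitted between them.

The picture frame is on top of the stool.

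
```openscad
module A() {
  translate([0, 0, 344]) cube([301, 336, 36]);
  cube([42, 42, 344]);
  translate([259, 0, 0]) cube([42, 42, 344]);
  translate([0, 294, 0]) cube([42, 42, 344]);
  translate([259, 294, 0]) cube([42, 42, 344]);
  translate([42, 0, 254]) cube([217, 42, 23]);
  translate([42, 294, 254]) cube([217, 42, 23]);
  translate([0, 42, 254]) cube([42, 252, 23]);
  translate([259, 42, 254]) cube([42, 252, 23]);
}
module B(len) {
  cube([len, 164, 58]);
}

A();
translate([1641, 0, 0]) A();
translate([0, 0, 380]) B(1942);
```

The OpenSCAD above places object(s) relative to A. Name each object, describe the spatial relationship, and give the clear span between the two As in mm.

A is a stool. B is a beam. A beam spans the tops of two stools. The clear span between the two stools is 1340 mm.

Second stool starts at x = 1641; first ends at x = 301; clear span = 1641 − 301 = 1340 mm.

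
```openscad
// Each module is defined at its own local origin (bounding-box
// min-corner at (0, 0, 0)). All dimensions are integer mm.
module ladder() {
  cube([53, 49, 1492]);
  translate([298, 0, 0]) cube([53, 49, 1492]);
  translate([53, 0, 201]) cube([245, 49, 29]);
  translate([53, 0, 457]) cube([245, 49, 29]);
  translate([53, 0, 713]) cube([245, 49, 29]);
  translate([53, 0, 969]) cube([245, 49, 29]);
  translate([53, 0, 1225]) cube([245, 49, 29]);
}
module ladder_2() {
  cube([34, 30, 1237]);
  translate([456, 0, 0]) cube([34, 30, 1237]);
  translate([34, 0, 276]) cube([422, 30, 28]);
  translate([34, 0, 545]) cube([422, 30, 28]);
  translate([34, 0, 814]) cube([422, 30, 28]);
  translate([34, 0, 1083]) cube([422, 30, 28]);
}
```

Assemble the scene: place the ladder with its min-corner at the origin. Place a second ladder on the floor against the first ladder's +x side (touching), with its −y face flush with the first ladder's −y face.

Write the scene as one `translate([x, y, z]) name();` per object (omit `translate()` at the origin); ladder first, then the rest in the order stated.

ladder();
translate([351, 0, 0]) ladder_2();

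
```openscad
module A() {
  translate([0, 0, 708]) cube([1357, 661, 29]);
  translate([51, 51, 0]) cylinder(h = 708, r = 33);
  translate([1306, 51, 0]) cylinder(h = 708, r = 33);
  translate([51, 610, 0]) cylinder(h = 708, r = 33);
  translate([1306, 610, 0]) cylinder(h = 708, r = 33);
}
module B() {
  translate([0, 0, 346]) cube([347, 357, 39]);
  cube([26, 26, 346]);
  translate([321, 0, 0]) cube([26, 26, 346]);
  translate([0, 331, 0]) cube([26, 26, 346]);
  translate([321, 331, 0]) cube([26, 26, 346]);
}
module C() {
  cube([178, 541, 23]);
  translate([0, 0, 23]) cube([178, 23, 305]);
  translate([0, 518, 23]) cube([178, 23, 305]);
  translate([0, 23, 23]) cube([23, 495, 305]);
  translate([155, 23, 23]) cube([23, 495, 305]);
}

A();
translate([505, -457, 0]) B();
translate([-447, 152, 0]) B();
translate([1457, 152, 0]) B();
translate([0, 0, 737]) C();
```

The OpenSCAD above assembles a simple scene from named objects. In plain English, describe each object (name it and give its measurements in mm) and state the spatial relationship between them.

A is a rectangular dining table. The top is 1357×661×29 mm with its upper surface at z = 737 mm. It stands on four round legs of 66 mm diameter, each leg's bounding box inset 18 mm from the nearest pair of top edges, running from the floor to the underside of the top.

B is a four-legged stool. The seat is a 347×357×39 mm slab whose top surface is at z = 385 mm; four square legs, each 26×26 mm in cross-section, run from the floor (z = 0) to the underside of the seat, each flush with a corner of the seat.

C is an open storage box with external size 178×541×328 mm and wall thickness 23 mm (the base is also 23 mm thick). The base covers the whole footprint; the four walls stand on the base, with the y-facing walls full-width and the x-facing walls fitting between their inner faces.

Three stools sit around the table at the −y, −x, +x sides. The open box is on top of the table.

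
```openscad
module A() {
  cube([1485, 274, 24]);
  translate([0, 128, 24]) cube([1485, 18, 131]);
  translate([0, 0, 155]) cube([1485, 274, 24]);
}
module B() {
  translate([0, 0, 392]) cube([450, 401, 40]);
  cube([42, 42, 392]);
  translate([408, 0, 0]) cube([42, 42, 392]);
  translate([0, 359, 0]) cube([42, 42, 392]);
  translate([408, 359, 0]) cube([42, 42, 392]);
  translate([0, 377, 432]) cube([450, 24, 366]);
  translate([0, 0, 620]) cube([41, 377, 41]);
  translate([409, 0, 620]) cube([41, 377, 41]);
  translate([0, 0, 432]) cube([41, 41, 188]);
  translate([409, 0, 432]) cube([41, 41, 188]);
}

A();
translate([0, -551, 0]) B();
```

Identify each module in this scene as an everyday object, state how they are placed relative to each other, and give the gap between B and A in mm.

The chair's nearest face is 150 mm from the I-beam's −y face.

A is an I-beam. B is a chair. The chair is on the floor beside the I-beam on its −y side. The gap between the chair and the I-beam is 150 mm.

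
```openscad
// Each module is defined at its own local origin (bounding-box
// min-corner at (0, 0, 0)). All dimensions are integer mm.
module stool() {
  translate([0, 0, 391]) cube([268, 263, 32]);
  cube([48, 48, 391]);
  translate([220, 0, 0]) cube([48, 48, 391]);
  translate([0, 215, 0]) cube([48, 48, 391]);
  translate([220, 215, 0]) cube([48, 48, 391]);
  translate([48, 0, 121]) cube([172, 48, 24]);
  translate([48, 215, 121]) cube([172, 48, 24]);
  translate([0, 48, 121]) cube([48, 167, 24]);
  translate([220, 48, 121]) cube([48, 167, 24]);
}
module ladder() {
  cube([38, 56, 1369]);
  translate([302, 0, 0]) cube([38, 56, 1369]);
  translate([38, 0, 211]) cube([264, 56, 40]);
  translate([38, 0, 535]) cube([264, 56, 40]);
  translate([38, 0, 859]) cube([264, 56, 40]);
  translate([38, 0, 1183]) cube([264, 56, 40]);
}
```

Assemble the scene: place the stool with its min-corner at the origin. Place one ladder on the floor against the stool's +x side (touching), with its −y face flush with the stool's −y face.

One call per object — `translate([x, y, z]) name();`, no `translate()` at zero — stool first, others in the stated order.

stool();
translate([268, 0, 0]) ladder();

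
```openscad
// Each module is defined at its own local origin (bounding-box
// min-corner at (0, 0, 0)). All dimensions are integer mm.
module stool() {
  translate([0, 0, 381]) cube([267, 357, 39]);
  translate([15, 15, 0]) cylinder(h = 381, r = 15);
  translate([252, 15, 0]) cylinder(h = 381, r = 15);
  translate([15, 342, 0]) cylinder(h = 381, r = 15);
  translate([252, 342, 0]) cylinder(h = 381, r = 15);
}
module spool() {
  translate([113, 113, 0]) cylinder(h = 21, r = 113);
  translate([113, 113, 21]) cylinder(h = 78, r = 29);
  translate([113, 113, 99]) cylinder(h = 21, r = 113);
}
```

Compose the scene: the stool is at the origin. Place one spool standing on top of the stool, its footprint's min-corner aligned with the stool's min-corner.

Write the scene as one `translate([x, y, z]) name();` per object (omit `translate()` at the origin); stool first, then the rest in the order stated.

stool();
translate([0, 0, 420]) spool();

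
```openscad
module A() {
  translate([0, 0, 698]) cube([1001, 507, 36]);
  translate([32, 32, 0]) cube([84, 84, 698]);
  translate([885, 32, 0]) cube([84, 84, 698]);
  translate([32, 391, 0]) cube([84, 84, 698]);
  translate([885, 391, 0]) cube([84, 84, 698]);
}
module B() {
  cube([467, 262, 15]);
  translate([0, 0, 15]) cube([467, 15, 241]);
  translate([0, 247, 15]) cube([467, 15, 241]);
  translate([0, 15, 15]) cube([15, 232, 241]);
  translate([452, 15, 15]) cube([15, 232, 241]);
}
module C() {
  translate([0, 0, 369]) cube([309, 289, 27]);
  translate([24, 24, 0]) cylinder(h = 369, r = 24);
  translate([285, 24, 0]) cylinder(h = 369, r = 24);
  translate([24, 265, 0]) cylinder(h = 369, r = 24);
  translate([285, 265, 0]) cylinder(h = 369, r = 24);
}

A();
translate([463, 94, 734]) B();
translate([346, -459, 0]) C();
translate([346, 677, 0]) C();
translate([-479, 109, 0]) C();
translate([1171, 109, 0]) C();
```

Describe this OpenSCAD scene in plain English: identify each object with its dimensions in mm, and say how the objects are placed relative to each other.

A is a table with a 1001×507 mm rectangular top, 36 mm thick, top surface at z = 734 mm, supported by four 84×84 mm square legs, each inset 32 mm from the nearest pair of top edges, running from the floor.

B is an open storage box with external size 467×262×256 mm and wall thickness 15 mm (the base is also 15 mm thick). The base covers the whole footprint; the four walls stand on the base, with the y-facing walls full-width and the x-facing walls fitting between their inner faces.

C is a simple wooden stool: a rectangular seat 309 mm (x) by 289 mm (y), 27 mm thick, top face at z = 396 mm, on four round legs, each 48 mm in diameter. The legs rest on z = 0, each leg's axis is inset half a diameter from the nearest pair of seat edges (so the leg's bounding box is flush with the corner).

The open box is on top of the table. Four stools sit around the table at the −y, +y, −x, +x sides.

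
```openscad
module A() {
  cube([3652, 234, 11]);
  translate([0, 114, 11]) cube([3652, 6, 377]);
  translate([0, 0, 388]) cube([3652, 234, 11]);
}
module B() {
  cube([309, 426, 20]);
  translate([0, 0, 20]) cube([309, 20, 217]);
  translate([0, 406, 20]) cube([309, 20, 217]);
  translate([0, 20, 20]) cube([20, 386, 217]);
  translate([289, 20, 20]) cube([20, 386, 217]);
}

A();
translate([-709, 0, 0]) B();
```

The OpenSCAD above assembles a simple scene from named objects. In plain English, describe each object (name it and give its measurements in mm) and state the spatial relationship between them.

A is an I-beam lying along x, 3652 mm long. Overall section height 399 mm. Two flanges 234 mm wide (y) and 11 mm thick, one on the floor and one at the top; a web 6 mm thick runs between them, centred on the flange width.

B is an open storage box with external size 309×426×237 mm and wall thickness 20 mm (the base is also 20 mm thick). The base covers the whole footprint; the four walls stand on the base, with the y-facing walls full-width and the x-facing walls fitting between their inner faces.

The open box is on the floor beside the I-beam on its −x side.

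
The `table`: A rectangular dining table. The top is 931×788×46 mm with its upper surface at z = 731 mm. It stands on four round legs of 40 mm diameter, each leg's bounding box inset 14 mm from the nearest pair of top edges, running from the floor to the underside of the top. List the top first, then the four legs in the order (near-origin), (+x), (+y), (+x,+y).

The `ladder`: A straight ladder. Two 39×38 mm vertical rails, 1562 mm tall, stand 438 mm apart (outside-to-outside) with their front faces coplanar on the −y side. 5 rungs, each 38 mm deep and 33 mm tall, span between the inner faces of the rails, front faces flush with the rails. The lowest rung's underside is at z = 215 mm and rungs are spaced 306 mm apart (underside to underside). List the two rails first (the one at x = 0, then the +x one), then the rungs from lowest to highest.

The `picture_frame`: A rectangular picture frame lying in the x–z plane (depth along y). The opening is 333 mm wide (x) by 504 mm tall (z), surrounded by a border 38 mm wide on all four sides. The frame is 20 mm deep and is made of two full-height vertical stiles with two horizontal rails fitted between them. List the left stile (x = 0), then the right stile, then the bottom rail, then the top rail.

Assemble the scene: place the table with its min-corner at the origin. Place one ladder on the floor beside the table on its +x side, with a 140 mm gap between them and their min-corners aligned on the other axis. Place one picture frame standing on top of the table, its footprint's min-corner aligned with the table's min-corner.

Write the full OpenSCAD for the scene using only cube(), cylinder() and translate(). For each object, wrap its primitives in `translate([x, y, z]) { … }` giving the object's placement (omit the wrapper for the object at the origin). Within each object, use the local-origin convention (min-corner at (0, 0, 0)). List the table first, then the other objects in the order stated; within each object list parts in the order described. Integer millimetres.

translate([0, 0, 685]) cube([931, 788, 46]);
translate([34, 34, 0]) cylinder(h = 685, r = 20);
translate([897, 34, 0]) cylinder(h = 685, r = 20);
translate([34, 754, 0]) cylinder(h = 685, r = 20);
translate([897, 754, 0]) cylinder(h = 685, r = 20);
translate([1071, 0, 0]) {
  cube([39, 38, 1562]);
  translate([399, 0, 0]) cube([39, 38, 1562]);
  translate([39, 0, 215]) cube([360, 38, 33]);
  translate([39, 0, 521]) cube([360, 38, 33]);
  translate([39, 0, 827]) cube([360, 38, 33]);
  translate([39, 0, 1133]) cube([360, 38, 33]);
  translate([39, 0, 1439]) cube([360, 38, 33]);
}
translate([0, 0, 731]) {
  cube([38, 20, 580]);
  translate([371, 0, 0]) cube([38, 20, 580]);
  translate([38, 0, 0]) cube([333, 20, 38]);
  translate([38, 0, 542]) cube([333, 20, 38]);
}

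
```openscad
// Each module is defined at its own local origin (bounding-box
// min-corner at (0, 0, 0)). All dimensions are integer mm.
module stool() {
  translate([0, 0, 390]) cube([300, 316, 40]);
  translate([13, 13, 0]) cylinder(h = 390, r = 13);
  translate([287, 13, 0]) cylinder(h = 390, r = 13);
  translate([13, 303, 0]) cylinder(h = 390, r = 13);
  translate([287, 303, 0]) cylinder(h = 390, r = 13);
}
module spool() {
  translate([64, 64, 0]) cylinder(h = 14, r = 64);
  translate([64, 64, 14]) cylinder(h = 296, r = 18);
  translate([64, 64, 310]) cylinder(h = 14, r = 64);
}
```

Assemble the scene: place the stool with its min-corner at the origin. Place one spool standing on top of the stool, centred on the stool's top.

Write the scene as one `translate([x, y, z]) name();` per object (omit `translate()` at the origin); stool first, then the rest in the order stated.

stool();
translate([86, 94, 430]) spool();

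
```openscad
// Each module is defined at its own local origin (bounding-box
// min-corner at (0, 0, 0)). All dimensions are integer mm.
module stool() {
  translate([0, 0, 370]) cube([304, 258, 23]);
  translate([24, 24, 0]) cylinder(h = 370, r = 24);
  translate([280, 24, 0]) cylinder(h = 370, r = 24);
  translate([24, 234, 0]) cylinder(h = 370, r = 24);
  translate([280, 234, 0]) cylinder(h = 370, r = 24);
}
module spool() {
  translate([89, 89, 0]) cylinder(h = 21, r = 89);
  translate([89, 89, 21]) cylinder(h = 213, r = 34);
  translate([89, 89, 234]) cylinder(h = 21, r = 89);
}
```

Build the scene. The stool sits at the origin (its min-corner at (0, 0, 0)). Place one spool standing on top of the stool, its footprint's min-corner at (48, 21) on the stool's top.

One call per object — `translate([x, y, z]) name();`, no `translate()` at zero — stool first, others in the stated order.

stool();
translate([48, 21, 393]) spool();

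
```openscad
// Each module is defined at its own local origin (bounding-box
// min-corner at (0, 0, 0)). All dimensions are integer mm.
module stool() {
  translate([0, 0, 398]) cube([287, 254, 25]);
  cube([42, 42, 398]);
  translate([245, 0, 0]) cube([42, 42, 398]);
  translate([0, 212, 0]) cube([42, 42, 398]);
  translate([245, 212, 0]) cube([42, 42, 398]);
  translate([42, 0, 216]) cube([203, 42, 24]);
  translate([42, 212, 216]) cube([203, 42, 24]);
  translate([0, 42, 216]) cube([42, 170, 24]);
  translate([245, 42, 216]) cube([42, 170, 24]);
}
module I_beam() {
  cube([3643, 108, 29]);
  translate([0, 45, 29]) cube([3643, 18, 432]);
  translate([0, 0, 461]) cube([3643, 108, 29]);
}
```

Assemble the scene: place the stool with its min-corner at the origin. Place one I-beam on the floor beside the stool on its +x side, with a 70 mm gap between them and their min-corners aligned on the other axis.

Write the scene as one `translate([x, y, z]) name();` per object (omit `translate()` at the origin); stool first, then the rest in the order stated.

stool();
translate([357, 0, 0]) I_beam();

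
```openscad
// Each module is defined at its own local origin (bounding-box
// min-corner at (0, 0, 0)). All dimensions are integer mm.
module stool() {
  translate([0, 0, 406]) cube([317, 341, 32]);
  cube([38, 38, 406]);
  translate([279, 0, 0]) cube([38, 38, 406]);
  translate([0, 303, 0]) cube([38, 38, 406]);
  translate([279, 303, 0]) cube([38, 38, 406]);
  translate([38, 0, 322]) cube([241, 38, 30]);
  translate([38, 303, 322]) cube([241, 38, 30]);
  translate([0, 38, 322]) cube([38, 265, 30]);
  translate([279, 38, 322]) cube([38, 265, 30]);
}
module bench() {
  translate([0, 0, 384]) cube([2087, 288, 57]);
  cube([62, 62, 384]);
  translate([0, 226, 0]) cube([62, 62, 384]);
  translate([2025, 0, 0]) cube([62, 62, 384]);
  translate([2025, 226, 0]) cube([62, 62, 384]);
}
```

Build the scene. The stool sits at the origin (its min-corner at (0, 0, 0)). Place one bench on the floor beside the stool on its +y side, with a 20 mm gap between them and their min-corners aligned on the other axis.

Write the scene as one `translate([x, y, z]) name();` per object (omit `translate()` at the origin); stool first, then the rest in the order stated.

stool();
translate([0, 361, 0]) bench();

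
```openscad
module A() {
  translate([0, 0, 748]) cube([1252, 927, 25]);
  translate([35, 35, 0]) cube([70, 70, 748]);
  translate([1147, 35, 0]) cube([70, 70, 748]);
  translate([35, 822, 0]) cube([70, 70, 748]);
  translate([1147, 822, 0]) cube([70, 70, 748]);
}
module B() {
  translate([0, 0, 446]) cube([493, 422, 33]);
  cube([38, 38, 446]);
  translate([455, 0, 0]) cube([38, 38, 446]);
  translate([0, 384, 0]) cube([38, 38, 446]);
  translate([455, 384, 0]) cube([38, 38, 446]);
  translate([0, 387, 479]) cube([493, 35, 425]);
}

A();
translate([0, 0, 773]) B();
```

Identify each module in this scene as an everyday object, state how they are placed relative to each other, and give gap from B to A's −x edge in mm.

A is a table. B is a chair. The chair is on top of the table. The gap from the chair to the table's −x edge is 0 mm.

The chair's min-x is at 0; the table's min-x is 0; gap = 0 mm.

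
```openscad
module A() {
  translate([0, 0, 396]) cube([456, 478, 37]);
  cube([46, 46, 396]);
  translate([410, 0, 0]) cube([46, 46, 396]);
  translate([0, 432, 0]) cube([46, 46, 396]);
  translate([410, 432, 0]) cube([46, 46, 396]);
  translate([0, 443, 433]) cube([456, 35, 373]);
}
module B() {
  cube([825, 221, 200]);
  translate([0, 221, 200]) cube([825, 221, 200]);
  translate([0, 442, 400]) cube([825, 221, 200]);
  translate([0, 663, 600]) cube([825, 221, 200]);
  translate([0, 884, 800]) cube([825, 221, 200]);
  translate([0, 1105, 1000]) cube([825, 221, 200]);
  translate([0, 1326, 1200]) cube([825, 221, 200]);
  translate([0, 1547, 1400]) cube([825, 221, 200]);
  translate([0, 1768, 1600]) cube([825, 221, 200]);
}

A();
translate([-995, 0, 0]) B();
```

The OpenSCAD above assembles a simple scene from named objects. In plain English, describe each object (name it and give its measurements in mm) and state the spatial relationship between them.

A is a chair: 456×478 mm seat, 37 mm thick, top at z = 433 mm, on four 46 mm square corner legs flush with the seat edges. A 35 mm thick backrest slab spans the full seat width, extending 373 mm above the seat top, its back face flush with the seat's +y edge.

B is a run of 9 identical solid stair steps. Each tread is 825×221 mm and each step block is 200 mm high. Step 1 rests on the floor; step k is offset from step 1 by (k−1)×221 mm in y and (k−1)×200 mm in z.

The staircase is on the floor beside the chair on its −x side.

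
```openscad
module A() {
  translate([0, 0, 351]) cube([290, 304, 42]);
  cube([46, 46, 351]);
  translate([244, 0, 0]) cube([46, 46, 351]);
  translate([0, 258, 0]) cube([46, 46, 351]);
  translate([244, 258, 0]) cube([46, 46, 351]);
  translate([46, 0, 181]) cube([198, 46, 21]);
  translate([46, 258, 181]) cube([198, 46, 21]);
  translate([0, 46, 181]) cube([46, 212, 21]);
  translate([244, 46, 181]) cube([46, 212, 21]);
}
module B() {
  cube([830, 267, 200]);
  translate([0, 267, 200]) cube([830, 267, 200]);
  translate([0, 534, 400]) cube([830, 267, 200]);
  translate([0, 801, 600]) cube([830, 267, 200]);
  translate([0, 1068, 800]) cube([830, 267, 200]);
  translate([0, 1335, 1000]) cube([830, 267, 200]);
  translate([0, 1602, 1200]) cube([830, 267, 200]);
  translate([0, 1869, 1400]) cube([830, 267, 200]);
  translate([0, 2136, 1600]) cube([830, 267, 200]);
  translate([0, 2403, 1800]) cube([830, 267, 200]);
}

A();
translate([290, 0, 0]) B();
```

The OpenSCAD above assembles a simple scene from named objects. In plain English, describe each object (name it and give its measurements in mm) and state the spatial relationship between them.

A is a four-legged stool. The seat is 290×304 mm, 42 mm thick, top at z = 393 mm. It stands on four square legs, each 46×46 mm in cross-section, from z = 0 to the seat underside, each flush with a corner of the seat. Four stretchers, 46 mm wide and 21 mm tall, connect adjacent legs with their undersides at z = 181 mm, each running between the inner faces of the legs it joins and aligned with the legs' outer faces on the other axis.

B is a run of 10 identical solid stair steps. Each tread is 830×267 mm and each step block is 200 mm high. Step 1 rests on the floor; step k is offset from step 1 by (k−1)×267 mm in y and (k−1)×200 mm in z.

The staircase is against the stool's +x side, with their −y faces flush.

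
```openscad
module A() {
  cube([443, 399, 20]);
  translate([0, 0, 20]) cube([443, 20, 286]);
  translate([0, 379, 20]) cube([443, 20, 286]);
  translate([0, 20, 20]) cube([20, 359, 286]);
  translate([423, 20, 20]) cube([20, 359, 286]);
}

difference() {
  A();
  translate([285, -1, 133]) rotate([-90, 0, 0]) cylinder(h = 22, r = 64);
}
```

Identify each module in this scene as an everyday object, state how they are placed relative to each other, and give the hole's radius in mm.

A is an open box. The open box has a circular hole through its front wall. The hole's radius is 64 mm.

The subtracted cylinder has r = 64 mm.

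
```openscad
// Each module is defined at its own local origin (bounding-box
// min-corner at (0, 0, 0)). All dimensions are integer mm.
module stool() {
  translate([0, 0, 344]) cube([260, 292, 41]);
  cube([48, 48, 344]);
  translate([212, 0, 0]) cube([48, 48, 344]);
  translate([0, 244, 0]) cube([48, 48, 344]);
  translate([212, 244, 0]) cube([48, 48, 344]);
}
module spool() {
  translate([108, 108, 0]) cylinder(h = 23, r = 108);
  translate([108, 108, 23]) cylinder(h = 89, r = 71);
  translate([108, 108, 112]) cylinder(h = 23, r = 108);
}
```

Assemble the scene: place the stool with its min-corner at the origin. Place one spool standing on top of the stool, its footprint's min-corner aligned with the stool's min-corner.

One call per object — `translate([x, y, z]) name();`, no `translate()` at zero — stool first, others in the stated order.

stool();
translate([0, 0, 385]) spool();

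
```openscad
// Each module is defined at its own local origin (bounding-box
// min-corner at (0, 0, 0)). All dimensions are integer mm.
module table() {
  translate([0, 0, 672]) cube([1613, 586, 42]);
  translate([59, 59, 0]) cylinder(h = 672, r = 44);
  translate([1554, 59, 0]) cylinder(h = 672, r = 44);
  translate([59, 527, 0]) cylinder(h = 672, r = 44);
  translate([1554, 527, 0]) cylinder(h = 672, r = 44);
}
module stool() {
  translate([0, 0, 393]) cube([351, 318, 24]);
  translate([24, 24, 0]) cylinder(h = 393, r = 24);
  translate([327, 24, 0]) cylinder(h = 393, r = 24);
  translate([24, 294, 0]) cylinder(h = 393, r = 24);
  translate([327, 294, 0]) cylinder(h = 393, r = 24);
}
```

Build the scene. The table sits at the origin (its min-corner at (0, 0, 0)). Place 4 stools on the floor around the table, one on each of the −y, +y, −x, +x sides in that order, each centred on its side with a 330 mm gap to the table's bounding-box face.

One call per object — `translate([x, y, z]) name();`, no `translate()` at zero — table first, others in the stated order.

table();
translate([631, -648, 0]) stool();
translate([631, 916, 0]) stool();
translate([-681, 134, 0]) stool();
translate([1943, 134, 0]) stool();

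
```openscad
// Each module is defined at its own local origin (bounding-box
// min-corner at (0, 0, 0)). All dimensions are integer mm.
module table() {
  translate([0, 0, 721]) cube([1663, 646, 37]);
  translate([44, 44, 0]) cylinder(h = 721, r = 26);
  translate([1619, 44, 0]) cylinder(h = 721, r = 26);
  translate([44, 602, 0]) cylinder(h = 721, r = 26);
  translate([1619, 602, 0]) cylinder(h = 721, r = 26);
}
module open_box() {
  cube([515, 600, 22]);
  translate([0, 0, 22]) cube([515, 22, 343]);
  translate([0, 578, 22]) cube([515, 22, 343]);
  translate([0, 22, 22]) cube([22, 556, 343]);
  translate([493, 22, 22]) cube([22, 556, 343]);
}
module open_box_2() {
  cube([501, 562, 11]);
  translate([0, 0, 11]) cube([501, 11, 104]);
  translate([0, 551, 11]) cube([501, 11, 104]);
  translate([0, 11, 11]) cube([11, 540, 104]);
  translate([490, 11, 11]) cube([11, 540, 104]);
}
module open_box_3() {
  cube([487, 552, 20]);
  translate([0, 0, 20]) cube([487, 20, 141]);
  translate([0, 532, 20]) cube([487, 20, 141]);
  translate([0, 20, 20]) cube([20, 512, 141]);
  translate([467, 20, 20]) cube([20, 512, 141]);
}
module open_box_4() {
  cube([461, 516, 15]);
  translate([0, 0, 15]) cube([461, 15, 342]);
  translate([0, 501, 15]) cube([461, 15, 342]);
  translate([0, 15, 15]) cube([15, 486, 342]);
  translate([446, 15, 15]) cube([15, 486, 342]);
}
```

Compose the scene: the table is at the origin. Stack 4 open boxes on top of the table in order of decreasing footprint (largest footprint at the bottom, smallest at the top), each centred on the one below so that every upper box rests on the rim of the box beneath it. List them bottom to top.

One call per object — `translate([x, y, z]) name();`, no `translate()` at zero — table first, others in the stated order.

table();
translate([574, 23, 758]) open_box();
translate([581, 42, 1123]) open_box_2();
translate([588, 47, 1238]) open_box_3();
translate([601, 65, 1399]) open_box_4();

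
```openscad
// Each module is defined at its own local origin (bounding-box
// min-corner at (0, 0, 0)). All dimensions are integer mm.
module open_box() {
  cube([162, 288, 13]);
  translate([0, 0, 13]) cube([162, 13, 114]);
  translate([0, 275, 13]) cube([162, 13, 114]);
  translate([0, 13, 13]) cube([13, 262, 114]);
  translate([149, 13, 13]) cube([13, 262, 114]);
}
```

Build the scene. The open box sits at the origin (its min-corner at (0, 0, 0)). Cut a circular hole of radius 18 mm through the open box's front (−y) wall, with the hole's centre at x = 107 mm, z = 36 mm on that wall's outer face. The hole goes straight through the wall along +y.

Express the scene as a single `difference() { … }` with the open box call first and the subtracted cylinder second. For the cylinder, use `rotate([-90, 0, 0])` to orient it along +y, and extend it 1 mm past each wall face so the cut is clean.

difference() {
  open_box();
  translate([107, -1, 36]) rotate([-90, 0, 0]) cylinder(h = 15, r = 18);
}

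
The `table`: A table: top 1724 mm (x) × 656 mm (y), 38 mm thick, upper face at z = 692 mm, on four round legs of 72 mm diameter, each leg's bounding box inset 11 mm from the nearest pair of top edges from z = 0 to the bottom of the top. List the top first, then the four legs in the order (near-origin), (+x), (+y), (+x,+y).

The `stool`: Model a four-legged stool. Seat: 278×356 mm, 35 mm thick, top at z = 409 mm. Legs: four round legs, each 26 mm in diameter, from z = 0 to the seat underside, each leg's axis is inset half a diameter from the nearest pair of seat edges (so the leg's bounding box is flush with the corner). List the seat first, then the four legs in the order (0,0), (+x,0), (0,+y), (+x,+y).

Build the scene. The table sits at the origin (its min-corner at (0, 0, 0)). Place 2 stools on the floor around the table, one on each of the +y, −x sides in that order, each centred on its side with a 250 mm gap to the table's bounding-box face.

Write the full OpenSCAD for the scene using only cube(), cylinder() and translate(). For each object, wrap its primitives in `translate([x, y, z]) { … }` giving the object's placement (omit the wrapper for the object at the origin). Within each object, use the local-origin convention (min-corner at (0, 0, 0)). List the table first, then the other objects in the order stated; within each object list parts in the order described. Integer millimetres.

translate([0, 0, 654]) cube([1724, 656, 38]);
translate([47, 47, 0]) cylinder(h = 654, r = 36);
translate([1677, 47, 0]) cylinder(h = 654, r = 36);
translate([47, 609, 0]) cylinder(h = 654, r = 36);
translate([1677, 609, 0]) cylinder(h = 654, r = 36);
translate([723, 906, 0]) {
  translate([0, 0, 374]) cube([278, 356, 35]);
  translate([13, 13, 0]) cylinder(h = 374, r = 13);
  translate([265, 13, 0]) cylinder(h = 374, r = 13);
  translate([13, 343, 0]) cylinder(h = 374, r = 13);
  translate([265, 343, 0]) cylinder(h = 374, r = 13);
}
translate([-528, 150, 0]) {
  translate([0, 0, 374]) cube([278, 356, 35]);
  translate([13, 13, 0]) cylinder(h = 374, r = 13);
  translate([265, 13, 0]) cylinder(h = 374, r = 13);
  translate([13, 343, 0]) cylinder(h = 374, r = 13);
  translate([265, 343, 0]) cylinder(h = 374, r = 13);
}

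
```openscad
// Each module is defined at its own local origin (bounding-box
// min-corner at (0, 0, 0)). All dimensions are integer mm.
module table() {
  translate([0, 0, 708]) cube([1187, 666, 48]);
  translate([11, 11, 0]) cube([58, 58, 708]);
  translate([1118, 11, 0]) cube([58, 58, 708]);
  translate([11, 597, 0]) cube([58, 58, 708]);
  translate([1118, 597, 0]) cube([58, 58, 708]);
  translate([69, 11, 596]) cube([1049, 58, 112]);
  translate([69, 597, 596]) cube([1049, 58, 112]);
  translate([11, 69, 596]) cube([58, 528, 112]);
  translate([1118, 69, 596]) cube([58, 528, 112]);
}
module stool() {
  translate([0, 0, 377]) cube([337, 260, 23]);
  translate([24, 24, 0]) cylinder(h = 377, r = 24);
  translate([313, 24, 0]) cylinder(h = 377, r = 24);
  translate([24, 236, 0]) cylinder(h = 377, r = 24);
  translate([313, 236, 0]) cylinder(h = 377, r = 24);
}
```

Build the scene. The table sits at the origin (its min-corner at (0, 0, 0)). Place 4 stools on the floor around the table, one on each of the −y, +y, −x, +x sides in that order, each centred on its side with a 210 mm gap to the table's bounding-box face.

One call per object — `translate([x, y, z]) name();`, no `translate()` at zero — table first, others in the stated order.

table();
translate([425, -470, 0]) stool();
translate([425, 876, 0]) stool();
translate([-547, 203, 0]) stool();
translate([1397, 203, 0]) stool();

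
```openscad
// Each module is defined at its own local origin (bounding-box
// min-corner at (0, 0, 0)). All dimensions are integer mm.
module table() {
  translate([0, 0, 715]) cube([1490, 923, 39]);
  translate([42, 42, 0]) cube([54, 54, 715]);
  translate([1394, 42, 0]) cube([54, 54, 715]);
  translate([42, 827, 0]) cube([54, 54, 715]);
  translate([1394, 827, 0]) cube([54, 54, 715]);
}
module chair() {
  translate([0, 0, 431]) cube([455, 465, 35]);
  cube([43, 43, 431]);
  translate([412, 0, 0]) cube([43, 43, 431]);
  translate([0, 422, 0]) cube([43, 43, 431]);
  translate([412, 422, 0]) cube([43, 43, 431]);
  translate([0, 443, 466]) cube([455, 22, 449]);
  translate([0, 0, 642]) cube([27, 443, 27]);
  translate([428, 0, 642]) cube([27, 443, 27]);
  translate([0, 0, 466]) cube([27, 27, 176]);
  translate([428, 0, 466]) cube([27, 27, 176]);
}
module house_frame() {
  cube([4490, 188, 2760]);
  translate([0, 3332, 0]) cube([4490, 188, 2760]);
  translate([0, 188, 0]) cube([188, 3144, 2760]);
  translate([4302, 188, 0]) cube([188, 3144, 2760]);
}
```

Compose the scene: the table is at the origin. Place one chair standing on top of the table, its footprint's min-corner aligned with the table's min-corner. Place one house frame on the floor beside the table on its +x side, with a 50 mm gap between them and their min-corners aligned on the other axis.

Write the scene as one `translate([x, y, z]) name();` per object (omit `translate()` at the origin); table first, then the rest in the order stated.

table();
translate([0, 0, 754]) chair();
translate([1540, 0, 0]) house_frame();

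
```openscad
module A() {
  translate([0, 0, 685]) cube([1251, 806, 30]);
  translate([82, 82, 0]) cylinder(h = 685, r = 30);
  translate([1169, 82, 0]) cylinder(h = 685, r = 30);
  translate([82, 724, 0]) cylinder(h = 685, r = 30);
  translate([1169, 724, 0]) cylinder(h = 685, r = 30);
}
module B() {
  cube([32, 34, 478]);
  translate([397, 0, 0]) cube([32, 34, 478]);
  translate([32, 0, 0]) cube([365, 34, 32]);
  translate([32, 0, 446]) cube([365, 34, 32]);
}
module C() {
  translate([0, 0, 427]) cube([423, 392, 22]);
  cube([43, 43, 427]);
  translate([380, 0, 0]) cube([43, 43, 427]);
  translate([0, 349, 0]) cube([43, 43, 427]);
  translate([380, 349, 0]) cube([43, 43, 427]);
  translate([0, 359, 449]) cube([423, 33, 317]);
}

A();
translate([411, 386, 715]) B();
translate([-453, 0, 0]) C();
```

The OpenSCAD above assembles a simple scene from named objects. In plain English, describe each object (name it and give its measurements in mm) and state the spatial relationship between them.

A is a rectangular dining table. The top is 1251×806×30 mm with its upper surface at z = 715 mm. It stands on four round legs of 60 mm diameter, each leg's bounding box inset 52 mm from the nearest pair of top edges, running from the floor to the underside of the top.

B is a picture frame with a 365×414 mm rectangular opening (x by z) and a uniform 32 mm border on every side. Frame depth is 34 mm along y. It is built from two vertical stiles running the full outside height and two horizontal rails spanning the gap between the stiles.

C is a chair. The seat is a 423×392×22 mm slab with its top at z = 449 mm, on four 43×43 mm corner legs (flush with the seat edges, standing on z = 0). A flat backrest 33 mm thick, 317 mm tall, spans the full seat width and rises from the seat top along its +y edge, rear face flush with the rear of the seat.

The picture frame is on top of the table, centred. The chair is on the floor beside the table on its −x side.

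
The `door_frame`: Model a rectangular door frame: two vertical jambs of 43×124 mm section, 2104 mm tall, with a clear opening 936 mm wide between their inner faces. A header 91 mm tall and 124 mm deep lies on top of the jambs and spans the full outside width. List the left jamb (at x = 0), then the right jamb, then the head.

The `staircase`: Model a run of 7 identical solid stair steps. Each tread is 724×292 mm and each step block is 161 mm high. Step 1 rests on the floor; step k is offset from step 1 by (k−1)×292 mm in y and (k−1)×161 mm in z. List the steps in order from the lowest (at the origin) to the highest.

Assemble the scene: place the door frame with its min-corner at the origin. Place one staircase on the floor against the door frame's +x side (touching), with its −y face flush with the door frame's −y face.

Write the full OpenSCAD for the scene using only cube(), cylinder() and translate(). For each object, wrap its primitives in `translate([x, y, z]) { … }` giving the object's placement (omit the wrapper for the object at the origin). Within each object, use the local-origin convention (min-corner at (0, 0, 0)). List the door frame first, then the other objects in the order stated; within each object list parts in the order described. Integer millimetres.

cube([43, 124, 2104]);
translate([979, 0, 0]) cube([43, 124, 2104]);
translate([0, 0, 2104]) cube([1022, 124, 91]);
translate([1022, 0, 0]) {
  cube([724, 292, 161]);
  translate([0, 292, 161]) cube([724, 292, 161]);
  translate([0, 584, 322]) cube([724, 292, 161]);
  translate([0, 876, 483]) cube([724, 292, 161]);
  translate([0, 1168, 644]) cube([724, 292, 161]);
  translate([0, 1460, 805]) cube([724, 292, 161]);
  translate([0, 1752, 966]) cube([724, 292, 161]);
}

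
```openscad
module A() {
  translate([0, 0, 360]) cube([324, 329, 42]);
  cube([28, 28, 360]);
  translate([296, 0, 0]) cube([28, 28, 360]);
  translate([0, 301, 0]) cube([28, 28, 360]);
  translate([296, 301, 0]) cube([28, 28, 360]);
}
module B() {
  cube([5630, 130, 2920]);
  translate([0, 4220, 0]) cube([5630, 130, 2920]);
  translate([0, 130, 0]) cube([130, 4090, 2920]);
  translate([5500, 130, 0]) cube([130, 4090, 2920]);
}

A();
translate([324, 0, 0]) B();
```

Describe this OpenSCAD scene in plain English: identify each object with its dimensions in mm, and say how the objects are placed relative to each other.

A is a four-legged stool. The seat is 324×329 mm, 42 mm thick, top at z = 402 mm. It stands on four square legs, each 28×28 mm in cross-section, from z = 0 to the seat underside, each flush with a corner of the seat.

B is a box-shaped house frame (walls only): outside footprint 5630×4350 mm, wall height 2920 mm, wall thickness 130 mm. The two y-facing walls run the full x-width; the two x-facing walls fit between the inner faces of the y-facing walls.

The house frame is against the stool's +x side, with their −y faces flush.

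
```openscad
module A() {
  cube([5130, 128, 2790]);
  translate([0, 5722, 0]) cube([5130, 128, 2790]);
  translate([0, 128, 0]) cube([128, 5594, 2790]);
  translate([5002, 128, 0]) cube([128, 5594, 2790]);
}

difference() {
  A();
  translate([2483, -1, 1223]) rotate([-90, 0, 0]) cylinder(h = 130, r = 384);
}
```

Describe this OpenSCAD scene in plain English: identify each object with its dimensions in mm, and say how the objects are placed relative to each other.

A is the wall frame of a small rectangular building: four walls, each 2790 mm tall and 128 mm thick, enclosing a footprint 5130 mm (x) by 5850 mm (y) outside-to-outside, with no floor or roof. The front and back walls (the −y and +y sides) span the full width; the two side walls fit between them.

The house frame has a circular hole of radius 384 mm through its front wall, centred at (x = 2483, z = 1223).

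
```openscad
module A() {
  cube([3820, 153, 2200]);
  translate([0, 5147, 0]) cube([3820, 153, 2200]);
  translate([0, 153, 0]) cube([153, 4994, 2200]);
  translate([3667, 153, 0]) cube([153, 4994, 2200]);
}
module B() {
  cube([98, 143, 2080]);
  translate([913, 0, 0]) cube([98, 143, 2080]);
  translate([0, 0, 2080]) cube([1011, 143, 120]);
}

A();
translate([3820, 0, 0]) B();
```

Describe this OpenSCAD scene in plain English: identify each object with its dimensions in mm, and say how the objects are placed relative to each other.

A is the wall frame of a small rectangular building: four walls, each 2200 mm tall and 153 mm thick, enclosing a footprint 3820 mm (x) by 5300 mm (y) outside-to-outside, with no floor or roof. The front and back walls (the −y and +y sides) span the full width; the two side walls fit between them.

B is a rectangular door frame: two vertical jambs of 98×143 mm section, 2080 mm tall, with a clear opening 815 mm wide between their inner faces. A header 120 mm tall and 143 mm deep lies on top of the jambs and spans the full outside width.

The door frame is against the house frame's +x side, with their −y faces flush.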